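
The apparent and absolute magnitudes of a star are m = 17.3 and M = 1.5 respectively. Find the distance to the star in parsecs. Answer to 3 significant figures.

Distance modulus: m − M = 17.3 − (1.5) = 15.800
m − M = 5 log₁₀ d − 5
log₁₀ d = (m − M)/5 + 1 = 4.1600
d = 10^4.1600 = 14450 pc

d ≈ 14500 pc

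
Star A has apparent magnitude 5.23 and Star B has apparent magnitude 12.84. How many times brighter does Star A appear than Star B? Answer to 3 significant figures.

Δm = 5.23 − (12.84) = -7.61
Flux ratio = 10^(−0.4 Δm) = 10^(−0.4 × -7.61) = 10^3.044 = 1107

1110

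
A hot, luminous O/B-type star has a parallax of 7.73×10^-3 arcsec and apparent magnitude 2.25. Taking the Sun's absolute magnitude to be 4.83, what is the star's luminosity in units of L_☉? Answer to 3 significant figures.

L/L_☉ ≈ 1800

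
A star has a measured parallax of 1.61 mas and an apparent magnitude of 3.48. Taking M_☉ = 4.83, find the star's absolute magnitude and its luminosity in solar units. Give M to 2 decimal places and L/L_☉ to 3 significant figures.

M ≈ -5.49; L/L_☉ ≈ 13400

d = 1/p = 1000/1.61 mas = 621.1 pc
M = m − 5 log₁₀ d + 5 = 3.48 − 5·2.7932 + 5 = -5.486
M − M_☉ = -5.486 − 4.83 = -10.316
L/L_☉ = 10^(−0.4 × -10.316) = 13380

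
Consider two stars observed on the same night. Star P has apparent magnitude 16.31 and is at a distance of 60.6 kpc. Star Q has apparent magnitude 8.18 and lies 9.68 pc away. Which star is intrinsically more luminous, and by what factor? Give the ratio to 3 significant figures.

Star P is more luminous, by a factor of 21900.

Star P: d = 60.6 kpc = 60600 pc
Star P: M = m − 5 log₁₀ d + 5 = 16.31 − 5·4.7825 + 5 = -2.602
Star Q: M = m − 5 log₁₀ d + 5 = 8.18 − 5·0.9859 + 5 = 8.251
ΔM = M_P − M_Q = -2.602 − (8.251) = -10.853; smaller M is more luminous → Star P.
L ratio = 10^(0.4 |ΔM|) = 10^4.341 = 21940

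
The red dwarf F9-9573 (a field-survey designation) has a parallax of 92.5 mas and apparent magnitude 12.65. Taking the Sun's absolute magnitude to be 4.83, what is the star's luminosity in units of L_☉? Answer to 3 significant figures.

L/L_☉ ≈ 8.70×10^-4

d = 1/p = 1000/92.5 mas = 10.81 pc
M = m − 5 log₁₀ d + 5 = 12.65 − 5·1.0339 + 5 = 12.481
M − M_☉ = 12.481 − 4.83 = 7.651
L/L_☉ = 10^(−0.4 × 7.651) = 8.704×10^-4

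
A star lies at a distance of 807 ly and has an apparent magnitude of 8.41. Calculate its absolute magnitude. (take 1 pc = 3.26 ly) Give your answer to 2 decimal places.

d = 807 ly / 3.26 = 247.5 pc
5 log₁₀(d/10 pc) = 5 log₁₀(247.5) − 5 = 6.968
M = m − 5 log₁₀(d/10) = 8.41 − 6.968 = 1.442

M ≈ 1.44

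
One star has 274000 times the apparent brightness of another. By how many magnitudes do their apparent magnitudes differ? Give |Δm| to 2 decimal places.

|Δm| ≈ 13.59

Pogson: Δm = −2.5 log₁₀(ratio) = −2.5 log₁₀(274000) = −2.5 × 5.4378 = -13.594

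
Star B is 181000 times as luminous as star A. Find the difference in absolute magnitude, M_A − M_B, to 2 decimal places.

Pogson: ΔM = −2.5 log₁₀(ratio) = −2.5 log₁₀(181000) = −2.5 × 5.2577 = -13.144
Star B is brighter so has the smaller magnitude: M_A − M_B is positive.

M_A − M_B ≈ 13.14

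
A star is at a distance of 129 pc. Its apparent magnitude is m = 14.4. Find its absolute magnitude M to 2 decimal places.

M ≈ 8.85

5 log₁₀(d/10 pc) = 5 log₁₀(129.0) − 5 = 5.553
M = m − 5 log₁₀(d/10) = 14.4 − 5.553 = 8.847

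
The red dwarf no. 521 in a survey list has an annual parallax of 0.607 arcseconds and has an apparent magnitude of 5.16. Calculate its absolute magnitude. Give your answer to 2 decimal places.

d = 1/p = 1/0.607″ = 1.647 pc
5 log₁₀(d/10 pc) = 5 log₁₀(1.647) − 5 = -3.916
M = m − 5 log₁₀(d/10) = 5.16 + 3.916 = 9.076

M ≈ 9.08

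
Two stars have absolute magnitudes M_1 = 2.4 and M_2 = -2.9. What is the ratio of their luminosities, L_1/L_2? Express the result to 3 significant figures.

L_1/L_2 ≈ 7.59×10^-3

ΔM = M_1 − M_2 = 5.3
L_1/L_2 = 10^(−0.4 ΔM) = 10^-2.120 = 7.586×10^-3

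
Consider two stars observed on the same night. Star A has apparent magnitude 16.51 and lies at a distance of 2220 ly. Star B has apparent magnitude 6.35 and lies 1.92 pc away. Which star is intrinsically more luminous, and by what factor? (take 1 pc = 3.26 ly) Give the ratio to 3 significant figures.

Star A is more luminous, by a factor of 10.9.

Star A: d = 2220 ly / 3.26 = 681.0 pc
Star A: M = m − 5 log₁₀ d + 5 = 16.51 − 5·2.8331 + 5 = 7.344
Star B: M = m − 5 log₁₀ d + 5 = 6.35 − 5·0.2833 + 5 = 9.933
ΔM = M_A − M_B = 7.344 − (9.933) = -2.589; smaller M is more luminous → Star A.
L ratio = 10^(0.4 |ΔM|) = 10^1.036 = 10.86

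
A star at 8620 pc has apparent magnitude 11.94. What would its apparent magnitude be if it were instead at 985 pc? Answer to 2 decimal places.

m ≈ 7.23

Flux ∝ 1/d², so Δm = 5 log₁₀(d₂/d₁) = 5 log₁₀(985/8620) = -4.710
m₂ = m₁ + Δm = 11.94 + (-4.710) = 7.230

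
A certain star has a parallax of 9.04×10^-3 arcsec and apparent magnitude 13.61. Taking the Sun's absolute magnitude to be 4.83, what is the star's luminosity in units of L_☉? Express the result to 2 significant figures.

d = 1/p = 1/9.04×10^-3″ = 110.6 pc
M = m − 5 log₁₀ d + 5 = 13.61 − 5·2.0438 + 5 = 8.391
M − M_☉ = 8.391 − 4.83 = 3.561
L/L_☉ = 10^(−0.4 × 3.561) = 0.03764

L/L_☉ ≈ 0.038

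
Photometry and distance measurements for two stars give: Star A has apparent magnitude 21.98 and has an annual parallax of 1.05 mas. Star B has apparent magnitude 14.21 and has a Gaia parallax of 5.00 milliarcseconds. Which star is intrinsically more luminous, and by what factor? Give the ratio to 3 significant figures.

Star B is more luminous, by a factor of 56.6.

Star A: p = 1.05 mas = 1.05×10^-3″ → d = 1/p = 952.4 pc
Star A: M = m − 5 log₁₀ d + 5 = 21.98 − 5·2.9788 + 5 = 12.086
Star B: p = 5.00 mas = 5.00×10^-3″ → d = 1/p = 200.0 pc
Star B: M = m − 5 log₁₀ d + 5 = 14.21 − 5·2.3010 + 5 = 7.705
ΔM = M_A − M_B = 12.086 − (7.705) = 4.381; smaller M is more luminous → Star B.
L ratio = 10^(0.4 |ΔM|) = 10^1.752 = 56.55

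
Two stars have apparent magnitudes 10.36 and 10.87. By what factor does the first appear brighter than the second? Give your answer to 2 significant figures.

1.6

Magnitude difference = -0.51
Flux ratio = 10^(−0.4 Δm) = 10^(−0.4 × -0.51) = 10^0.204 = 1.600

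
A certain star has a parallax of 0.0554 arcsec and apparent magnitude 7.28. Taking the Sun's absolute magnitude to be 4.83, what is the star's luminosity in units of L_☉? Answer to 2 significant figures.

d = 1/p = 1/0.0554″ = 18.05 pc
M = m − 5 log₁₀ d + 5 = 7.28 − 5·1.2565 + 5 = 5.998
M − M_☉ = 5.998 − 4.83 = 1.168
L/L_☉ = 10^(−0.4 × 1.168) = 0.3412

L/L_☉ ≈ 0.34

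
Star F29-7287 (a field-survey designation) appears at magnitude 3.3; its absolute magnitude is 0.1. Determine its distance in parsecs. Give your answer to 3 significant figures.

Distance modulus: m − M = 3.3 − (0.1) = 3.200
m − M = 5 log₁₀ d − 5
log₁₀ d = (m − M)/5 + 1 = 1.6400
d = 10^1.6400 = 43.65 pc

d ≈ 43.7 pc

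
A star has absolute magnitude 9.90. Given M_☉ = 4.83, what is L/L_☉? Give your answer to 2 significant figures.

L/L_☉ ≈ 9.4×10^-3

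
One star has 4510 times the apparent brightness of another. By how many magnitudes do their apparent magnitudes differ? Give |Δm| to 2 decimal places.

|Δm| ≈ 9.14

Pogson: Δm = −2.5 log₁₀(ratio) = −2.5 log₁₀(4510) = −2.5 × 3.6542 = -9.135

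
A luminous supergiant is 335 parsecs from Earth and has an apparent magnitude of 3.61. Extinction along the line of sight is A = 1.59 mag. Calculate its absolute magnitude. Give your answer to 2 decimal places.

5 log₁₀(d/10 pc) = 5 log₁₀(335.0) − 5 = 7.625
M = m − 5 log₁₀(d/10) − A = 3.61 − 7.625 − 1.59 = -5.605

M ≈ -5.61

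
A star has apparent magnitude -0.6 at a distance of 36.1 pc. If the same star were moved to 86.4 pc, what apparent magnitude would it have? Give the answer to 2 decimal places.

m ≈ 1.30

Flux ∝ 1/d², so Δm = 5 log₁₀(d₂/d₁) = 5 log₁₀(86.4/36.1) = 1.895
m₂ = m₁ + Δm = -0.6 + (1.895) = 1.295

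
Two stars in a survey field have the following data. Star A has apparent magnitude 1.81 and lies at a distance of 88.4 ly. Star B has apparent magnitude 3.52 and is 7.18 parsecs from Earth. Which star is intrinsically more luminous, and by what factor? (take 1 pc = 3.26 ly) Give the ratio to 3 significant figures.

Star A is more luminous, by a factor of 68.9.

Star A: d = 88.4 ly / 3.26 = 27.12 pc
Star A: M = m − 5 log₁₀ d + 5 = 1.81 − 5·1.4332 + 5 = -0.356
Star B: M = m − 5 log₁₀ d + 5 = 3.52 − 5·0.8561 + 5 = 4.239
ΔM = M_A − M_B = -0.356 − (4.239) = -4.596; smaller M is more luminous → Star A.
L ratio = 10^(0.4 |ΔM|) = 10^1.838 = 68.90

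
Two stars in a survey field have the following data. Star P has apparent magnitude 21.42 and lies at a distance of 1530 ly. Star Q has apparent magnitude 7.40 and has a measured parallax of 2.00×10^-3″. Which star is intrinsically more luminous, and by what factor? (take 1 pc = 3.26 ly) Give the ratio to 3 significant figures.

Star P: d = 1530 ly / 3.26 = 469.3 pc
Star P: M = m − 5 log₁₀ d + 5 = 21.42 − 5·2.6715 + 5 = 13.063
Star Q: d = 1/p = 1/2.00×10^-3″ = 500.0 pc
Star Q: M = m − 5 log₁₀ d + 5 = 7.40 − 5·2.6990 + 5 = -1.095
ΔM = M_P − M_Q = 13.063 − (-1.095) = 14.157; smaller M is more luminous → Star Q.
L ratio = 10^(0.4 |ΔM|) = 10^5.663 = 460200

Star Q is more luminous, by a factor of 460000.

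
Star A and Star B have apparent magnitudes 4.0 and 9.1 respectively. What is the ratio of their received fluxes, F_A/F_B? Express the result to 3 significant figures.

Δm = 4.0 − (9.1) = -5.1
Flux ratio = 10^(−0.4 Δm) = 10^(−0.4 × -5.1) = 10^2.040 = 109.6

F_A/F_B ≈ 110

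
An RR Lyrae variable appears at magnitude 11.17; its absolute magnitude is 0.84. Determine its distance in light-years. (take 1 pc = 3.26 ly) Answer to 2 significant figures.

Distance modulus: m − M = 11.17 − (0.84) = 10.330
m − M = 5 log₁₀ d − 5
log₁₀ d = (m − M)/5 + 1 = 3.0660
d = 10^3.0660 = 1164 pc
= 3795 ly

d ≈ 3800 ly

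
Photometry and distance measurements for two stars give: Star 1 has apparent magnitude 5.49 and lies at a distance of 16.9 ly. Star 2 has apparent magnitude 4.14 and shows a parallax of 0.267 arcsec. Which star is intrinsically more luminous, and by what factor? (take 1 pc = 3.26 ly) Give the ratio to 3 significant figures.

Star 2 is more luminous, by a factor of 1.81.

Star 1: d = 16.9 ly / 3.26 = 5.184 pc
Star 1: M = m − 5 log₁₀ d + 5 = 5.49 − 5·0.7147 + 5 = 6.917
Star 2: d = 1/p = 1/0.267″ = 3.745 pc
Star 2: M = m − 5 log₁₀ d + 5 = 4.14 − 5·0.5735 + 5 = 6.273
ΔM = M_1 − M_2 = 6.917 − (6.273) = 0.644; smaller M is more luminous → Star 2.
L ratio = 10^(0.4 |ΔM|) = 10^0.258 = 1.810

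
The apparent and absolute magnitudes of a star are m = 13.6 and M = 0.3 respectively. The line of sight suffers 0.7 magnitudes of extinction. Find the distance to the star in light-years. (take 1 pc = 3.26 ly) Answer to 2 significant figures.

m − M = 5 log₁₀(d/10 pc) + A  ⇒  13.6 − (0.3) − 0.7 = 5 log₁₀(d/10)
12.600 = 5 log₁₀(d/10)
log₁₀ d = (m − M − A)/5 + 1 = 3.5200
d = 10^3.5200 = 3311 pc
= 10790 ly

d ≈ 11000 ly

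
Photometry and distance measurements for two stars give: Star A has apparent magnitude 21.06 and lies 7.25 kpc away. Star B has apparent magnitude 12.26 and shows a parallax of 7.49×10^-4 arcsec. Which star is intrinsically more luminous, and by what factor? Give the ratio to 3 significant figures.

Star B is more luminous, by a factor of 112.

Star A: d = 7.25 kpc = 7250 pc
Star A: M = m − 5 log₁₀ d + 5 = 21.06 − 5·3.8603 + 5 = 6.758
Star B: d = 1/p = 1/7.49×10^-4″ = 1335 pc
Star B: M = m − 5 log₁₀ d + 5 = 12.26 − 5·3.1255 + 5 = 1.632
ΔM = M_A − M_B = 6.758 − (1.632) = 5.126; smaller M is more luminous → Star B.
L ratio = 10^(0.4 |ΔM|) = 10^2.050 = 112.3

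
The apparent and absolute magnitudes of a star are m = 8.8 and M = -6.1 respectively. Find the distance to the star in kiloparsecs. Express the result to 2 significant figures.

d ≈ 9.5 kpc

μ = m − M = 14.900
m − M = 5 log₁₀ d − 5
log₁₀ d = (m − M)/5 + 1 = 3.9800
d = 10^3.9800 = 9550 pc
= 9.550 kpc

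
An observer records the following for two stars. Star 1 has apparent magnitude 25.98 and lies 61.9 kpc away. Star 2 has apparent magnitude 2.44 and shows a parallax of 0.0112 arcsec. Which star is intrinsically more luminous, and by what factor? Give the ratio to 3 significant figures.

Star 2 is more luminous, by a factor of 5420.

Star 1: d = 61.9 kpc = 61900 pc
Star 1: M = m − 5 log₁₀ d + 5 = 25.98 − 5·4.7917 + 5 = 7.022
Star 2: d = 1/p = 1/0.0112″ = 89.29 pc
Star 2: M = m − 5 log₁₀ d + 5 = 2.44 − 5·1.9508 + 5 = -2.314
ΔM = M_1 − M_2 = 7.022 − (-2.314) = 9.335; smaller M is more luminous → Star 2.
L ratio = 10^(0.4 |ΔM|) = 10^3.734 = 5422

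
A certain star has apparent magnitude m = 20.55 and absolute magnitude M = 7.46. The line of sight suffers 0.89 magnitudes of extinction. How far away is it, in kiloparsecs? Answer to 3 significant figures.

m − M = 5 log₁₀(d/10 pc) + A  ⇒  20.55 − (7.46) − 0.89 = 5 log₁₀(d/10)
12.200 = 5 log₁₀(d/10)
log₁₀ d = (m − M − A)/5 + 1 = 3.4400
d = 10^3.4400 = 2754 pc
= 2.754 kpc

d ≈ 2.75 kpc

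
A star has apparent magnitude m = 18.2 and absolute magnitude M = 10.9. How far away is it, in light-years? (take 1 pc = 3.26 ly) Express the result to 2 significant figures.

d ≈ 940 ly

Distance modulus: m − M = 18.2 − (10.9) = 7.300
m − M = 5 log₁₀ d − 5
log₁₀ d = (m − M)/5 + 1 = 2.4600
d = 10^2.4600 = 288.4 pc
= 940.2 ly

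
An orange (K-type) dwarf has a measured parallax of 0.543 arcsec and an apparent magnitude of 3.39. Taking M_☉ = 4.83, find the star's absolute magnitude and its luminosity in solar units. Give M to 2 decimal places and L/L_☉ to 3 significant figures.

d = 1/p = 1/0.543″ = 1.842 pc
M = m − 5 log₁₀ d + 5 = 3.39 − 5·0.2652 + 5 = 7.064
M − M_☉ = 7.064 − 4.83 = 2.234
L/L_☉ = 10^(−0.4 × 2.234) = 0.1278

M ≈ 7.06; L/L_☉ ≈ 0.128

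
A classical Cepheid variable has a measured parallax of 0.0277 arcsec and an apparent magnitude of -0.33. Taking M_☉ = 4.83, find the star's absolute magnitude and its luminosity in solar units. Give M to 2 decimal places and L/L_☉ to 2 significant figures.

d = 1/p = 1/0.0277″ = 36.10 pc
M = m − 5 log₁₀ d + 5 = -0.33 − 5·1.5575 + 5 = -3.118
M − M_☉ = -3.118 − 4.83 = -7.948
L/L_☉ = 10^(−0.4 × -7.948) = 1510

M ≈ -3.12; L/L_☉ ≈ 1500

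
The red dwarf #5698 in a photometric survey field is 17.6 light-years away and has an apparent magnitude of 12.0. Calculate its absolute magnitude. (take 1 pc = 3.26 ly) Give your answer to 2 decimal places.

M ≈ 13.34

d = 17.6 ly / 3.26 = 5.399 pc
5 log₁₀(d/10 pc) = 5 log₁₀(5.399) − 5 = -1.339
M = m − 5 log₁₀(d/10) = 12.0 + 1.339 = 13.339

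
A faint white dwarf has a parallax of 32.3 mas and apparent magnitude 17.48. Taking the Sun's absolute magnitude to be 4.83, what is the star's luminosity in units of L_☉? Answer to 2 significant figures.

d = 1/p = 1000/32.3 mas = 30.96 pc
M = m − 5 log₁₀ d + 5 = 17.48 − 5·1.4908 + 5 = 15.026
M − M_☉ = 15.026 − 4.83 = 10.196
L/L_☉ = 10^(−0.4 × 10.196) = 8.348×10^-5

L/L_☉ ≈ 8.3×10^-5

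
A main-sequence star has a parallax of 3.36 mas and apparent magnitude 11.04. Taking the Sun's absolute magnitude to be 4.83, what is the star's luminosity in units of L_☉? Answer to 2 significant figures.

L/L_☉ ≈ 2.9

d = 1/p = 1000/3.36 mas = 297.6 pc
M = m − 5 log₁₀ d + 5 = 11.04 − 5·2.4737 + 5 = 3.672
M − M_☉ = 3.672 − 4.83 = -1.158
L/L_☉ = 10^(−0.4 × -1.158) = 2.906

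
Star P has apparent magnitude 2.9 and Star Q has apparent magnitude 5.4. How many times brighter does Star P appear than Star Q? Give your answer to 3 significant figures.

Magnitude difference = -2.5
Flux ratio = 10^(−0.4 Δm) = 10^(−0.4 × -2.5) = 10^1.000 = 10.00

10.0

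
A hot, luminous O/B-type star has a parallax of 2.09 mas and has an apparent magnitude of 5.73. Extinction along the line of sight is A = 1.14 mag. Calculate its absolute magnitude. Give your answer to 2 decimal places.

p = 2.09 mas = 2.09×10^-3″ → d = 1/p = 478.5 pc
5 log₁₀(d/10 pc) = 5 log₁₀(478.5) − 5 = 8.399
M = m − 5 log₁₀(d/10) − A = 5.73 − 8.399 − 1.14 = -3.809

M ≈ -3.81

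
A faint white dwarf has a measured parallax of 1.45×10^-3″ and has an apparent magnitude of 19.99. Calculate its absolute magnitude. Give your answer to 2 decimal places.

d = 1/p = 1/1.45×10^-3″ = 689.7 pc
5 log₁₀(d/10 pc) = 5 log₁₀(689.7) − 5 = 9.193
M = m − 5 log₁₀(d/10) = 19.99 − 9.193 = 10.797

M ≈ 10.80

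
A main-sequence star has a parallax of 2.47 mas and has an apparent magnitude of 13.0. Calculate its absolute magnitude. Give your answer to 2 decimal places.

M ≈ 4.96

p = 2.47 mas = 2.47×10^-3″ → d = 1/p = 404.9 pc
5 log₁₀(d/10 pc) = 5 log₁₀(404.9) − 5 = 8.037
M = m − 5 log₁₀(d/10) = 13.0 − 8.037 = 4.963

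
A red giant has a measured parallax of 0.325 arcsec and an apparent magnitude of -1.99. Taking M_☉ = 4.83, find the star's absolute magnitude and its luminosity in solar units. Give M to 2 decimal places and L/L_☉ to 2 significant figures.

M ≈ 0.57; L/L_☉ ≈ 51

d = 1/p = 1/0.325″ = 3.077 pc
M = m − 5 log₁₀ d + 5 = -1.99 − 5·0.4881 + 5 = 0.569
M − M_☉ = 0.569 − 4.83 = -4.261
L/L_☉ = 10^(−0.4 × -4.261) = 50.61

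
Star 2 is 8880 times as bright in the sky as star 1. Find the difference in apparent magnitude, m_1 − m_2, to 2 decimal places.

Pogson: Δm = −2.5 log₁₀(ratio) = −2.5 log₁₀(8880) = −2.5 × 3.9484 = -9.871
Star 2 is brighter so has the smaller magnitude: m_1 − m_2 is positive.

m_1 − m_2 ≈ 9.87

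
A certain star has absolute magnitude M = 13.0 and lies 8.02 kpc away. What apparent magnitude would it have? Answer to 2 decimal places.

d = 8.02 kpc = 8020 pc
m = M + 5 log₁₀ d − 5 = 13.0 + 5·3.9042 − 5 = 27.521

m ≈ 27.52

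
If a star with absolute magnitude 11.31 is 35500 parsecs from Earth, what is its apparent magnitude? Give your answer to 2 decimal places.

m = M + 5 log₁₀ d − 5 = 11.31 + 5·4.5502 − 5 = 29.061

m ≈ 29.06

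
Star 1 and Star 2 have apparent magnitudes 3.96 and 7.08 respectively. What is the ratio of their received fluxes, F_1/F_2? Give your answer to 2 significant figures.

F_1/F_2 ≈ 18

Magnitude difference = -3.12
Flux ratio = 10^(−0.4 Δm) = 10^(−0.4 × -3.12) = 10^1.248 = 17.70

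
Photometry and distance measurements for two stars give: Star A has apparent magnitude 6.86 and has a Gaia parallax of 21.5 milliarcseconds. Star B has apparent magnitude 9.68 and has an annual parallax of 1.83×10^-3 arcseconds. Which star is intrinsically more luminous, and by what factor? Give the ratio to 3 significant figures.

Star A: p = 21.5 mas = 0.0215″ → d = 1/p = 46.51 pc
Star A: M = m − 5 log₁₀ d + 5 = 6.86 − 5·1.6676 + 5 = 3.522
Star B: d = 1/p = 1/1.83×10^-3″ = 546.4 pc
Star B: M = m − 5 log₁₀ d + 5 = 9.68 − 5·2.7375 + 5 = 0.992
ΔM = M_A − M_B = 3.522 − (0.992) = 2.530; smaller M is more luminous → Star B.
L ratio = 10^(0.4 |ΔM|) = 10^1.012 = 10.28

Star B is more luminous, by a factor of 10.3.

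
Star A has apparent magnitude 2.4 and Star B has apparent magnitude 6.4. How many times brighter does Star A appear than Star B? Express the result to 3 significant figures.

Δm = 2.4 − (6.4) = -4.0
Flux ratio = 10^(−0.4 Δm) = 10^(−0.4 × -4.0) = 10^1.600 = 39.81

39.8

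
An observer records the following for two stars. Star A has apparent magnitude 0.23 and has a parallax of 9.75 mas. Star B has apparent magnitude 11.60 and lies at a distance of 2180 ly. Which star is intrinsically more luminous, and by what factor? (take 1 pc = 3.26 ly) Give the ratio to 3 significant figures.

Star A is more luminous, by a factor of 831.

Star A: p = 9.75 mas = 9.75×10^-3″ → d = 1/p = 102.6 pc
Star A: M = m − 5 log₁₀ d + 5 = 0.23 − 5·2.0110 + 5 = -4.825
Star B: d = 2180 ly / 3.26 = 668.7 pc
Star B: M = m − 5 log₁₀ d + 5 = 11.60 − 5·2.8252 + 5 = 2.474
ΔM = M_A − M_B = -4.825 − (2.474) = -7.299; smaller M is more luminous → Star A.
L ratio = 10^(0.4 |ΔM|) = 10^2.920 = 830.8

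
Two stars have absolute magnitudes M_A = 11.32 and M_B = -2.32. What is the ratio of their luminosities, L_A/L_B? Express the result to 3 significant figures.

L_A/L_B ≈ 3.50×10^-6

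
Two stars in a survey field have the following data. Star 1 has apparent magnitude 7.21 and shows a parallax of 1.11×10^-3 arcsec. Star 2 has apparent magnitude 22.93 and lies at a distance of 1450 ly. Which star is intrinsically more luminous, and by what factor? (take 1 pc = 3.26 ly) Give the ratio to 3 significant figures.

Star 1 is more luminous, by a factor of 7.96×10^6.

Star 1: d = 1/p = 1/1.11×10^-3″ = 900.9 pc
Star 1: M = m − 5 log₁₀ d + 5 = 7.21 − 5·2.9547 + 5 = -2.563
Star 2: d = 1450 ly / 3.26 = 444.8 pc
Star 2: M = m − 5 log₁₀ d + 5 = 22.93 − 5·2.6482 + 5 = 14.689
ΔM = M_1 − M_2 = -2.563 − (14.689) = -17.253; smaller M is more luminous → Star 1.
L ratio = 10^(0.4 |ΔM|) = 10^6.901 = 7.963×10^6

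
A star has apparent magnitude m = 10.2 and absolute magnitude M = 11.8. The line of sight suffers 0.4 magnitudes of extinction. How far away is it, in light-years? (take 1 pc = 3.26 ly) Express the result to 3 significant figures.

m − M = 5 log₁₀(d/10 pc) + A  ⇒  10.2 − (11.8) − 0.4 = 5 log₁₀(d/10)
-2.000 = 5 log₁₀(d/10)
log₁₀ d = (m − M − A)/5 + 1 = 0.6000
d = 10^0.6000 = 3.981 pc
= 12.98 ly

d ≈ 13.0 ly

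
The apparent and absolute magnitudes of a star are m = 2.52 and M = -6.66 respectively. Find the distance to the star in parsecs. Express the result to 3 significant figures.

d ≈ 685 pc

Distance modulus: m − M = 2.52 − (-6.66) = 9.180
m − M = 5 log₁₀ d − 5
log₁₀ d = (m − M)/5 + 1 = 2.8360
d = 10^2.8360 = 685.5 pc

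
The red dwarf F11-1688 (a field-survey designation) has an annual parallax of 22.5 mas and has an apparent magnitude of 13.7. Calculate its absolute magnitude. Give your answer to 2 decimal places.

M ≈ 10.46

p = 22.5 mas = 0.0225″ → d = 1/p = 44.44 pc
5 log₁₀(d/10 pc) = 5 log₁₀(44.44) − 5 = 3.239
M = m − 5 log₁₀(d/10) = 13.7 − 3.239 = 10.461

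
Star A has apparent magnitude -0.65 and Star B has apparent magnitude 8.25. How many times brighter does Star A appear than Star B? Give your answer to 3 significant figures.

3630

Magnitude difference = -8.90
Flux ratio = 10^(−0.4 Δm) = 10^(−0.4 × -8.90) = 10^3.560 = 3631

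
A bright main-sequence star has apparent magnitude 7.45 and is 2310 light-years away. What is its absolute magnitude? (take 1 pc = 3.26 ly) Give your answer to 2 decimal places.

M ≈ -1.80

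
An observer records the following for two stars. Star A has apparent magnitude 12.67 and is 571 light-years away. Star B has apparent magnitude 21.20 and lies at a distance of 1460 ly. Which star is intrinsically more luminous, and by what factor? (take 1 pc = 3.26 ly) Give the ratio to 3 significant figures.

Star A: d = 571 ly / 3.26 = 175.2 pc
Star A: M = m − 5 log₁₀ d + 5 = 12.67 − 5·2.2434 + 5 = 6.453
Star B: d = 1460 ly / 3.26 = 447.9 pc
Star B: M = m − 5 log₁₀ d + 5 = 21.20 − 5·2.6511 + 5 = 12.944
ΔM = M_A − M_B = 6.453 − (12.944) = -6.491; smaller M is more luminous → Star A.
L ratio = 10^(0.4 |ΔM|) = 10^2.597 = 395.0

Star A is more luminous, by a factor of 395.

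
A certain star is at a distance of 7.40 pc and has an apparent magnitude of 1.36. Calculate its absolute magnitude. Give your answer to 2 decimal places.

M ≈ 2.01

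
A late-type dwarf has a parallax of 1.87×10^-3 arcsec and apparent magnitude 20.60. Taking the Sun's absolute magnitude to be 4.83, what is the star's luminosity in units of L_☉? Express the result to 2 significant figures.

d = 1/p = 1/1.87×10^-3″ = 534.8 pc
M = m − 5 log₁₀ d + 5 = 20.60 − 5·2.7282 + 5 = 11.959
M − M_☉ = 11.959 − 4.83 = 7.129
L/L_☉ = 10^(−0.4 × 7.129) = 1.407×10^-3

L/L_☉ ≈ 1.4×10^-3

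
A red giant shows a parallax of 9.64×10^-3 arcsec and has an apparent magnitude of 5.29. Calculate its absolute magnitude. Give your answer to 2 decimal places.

M ≈ 0.21

d = 1/p = 1/9.64×10^-3″ = 103.7 pc
5 log₁₀(d/10 pc) = 5 log₁₀(103.7) − 5 = 5.080
M = m − 5 log₁₀(d/10) = 5.29 − 5.080 = 0.210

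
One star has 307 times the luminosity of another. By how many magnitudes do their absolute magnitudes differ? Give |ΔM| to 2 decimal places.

Pogson: ΔM = −2.5 log₁₀(ratio) = −2.5 log₁₀(307) = −2.5 × 2.4871 = -6.218

|ΔM| ≈ 6.22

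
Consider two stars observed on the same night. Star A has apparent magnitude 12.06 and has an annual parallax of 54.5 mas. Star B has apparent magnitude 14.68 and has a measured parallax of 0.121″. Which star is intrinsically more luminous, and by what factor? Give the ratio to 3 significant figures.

Star A is more luminous, by a factor of 55.1.

Star A: p = 54.5 mas = 0.0545″ → d = 1/p = 18.35 pc
Star A: M = m − 5 log₁₀ d + 5 = 12.06 − 5·1.2636 + 5 = 10.742
Star B: d = 1/p = 1/0.121″ = 8.264 pc
Star B: M = m − 5 log₁₀ d + 5 = 14.68 − 5·0.9172 + 5 = 15.094
ΔM = M_A − M_B = 10.742 − (15.094) = -4.352; smaller M is more luminous → Star A.
L ratio = 10^(0.4 |ΔM|) = 10^1.741 = 55.05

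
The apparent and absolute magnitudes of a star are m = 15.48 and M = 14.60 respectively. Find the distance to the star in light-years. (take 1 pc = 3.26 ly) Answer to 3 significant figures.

Distance modulus: m − M = 15.48 − (14.60) = 0.880
m − M = 5 log₁₀ d − 5
log₁₀ d = (m − M)/5 + 1 = 1.1760
d = 10^1.1760 = 15.00 pc
= 48.89 ly

d ≈ 48.9 ly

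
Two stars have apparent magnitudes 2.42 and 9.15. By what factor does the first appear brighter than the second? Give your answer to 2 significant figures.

490

Δm = 2.42 − (9.15) = -6.73
Flux ratio = 10^(−0.4 Δm) = 10^(−0.4 × -6.73) = 10^2.692 = 492.0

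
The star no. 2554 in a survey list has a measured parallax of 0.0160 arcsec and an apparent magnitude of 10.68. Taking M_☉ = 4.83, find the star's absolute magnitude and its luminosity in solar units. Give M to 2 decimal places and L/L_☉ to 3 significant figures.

d = 1/p = 1/0.0160″ = 62.50 pc
M = m − 5 log₁₀ d + 5 = 10.68 − 5·1.7959 + 5 = 6.701
M − M_☉ = 6.701 − 4.83 = 1.871
L/L_☉ = 10^(−0.4 × 1.871) = 0.1786

M ≈ 6.70; L/L_☉ ≈ 0.179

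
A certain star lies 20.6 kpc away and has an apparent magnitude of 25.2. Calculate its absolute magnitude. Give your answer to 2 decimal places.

d = 20.6 kpc = 20600 pc
5 log₁₀(d/10 pc) = 5 log₁₀(20600) − 5 = 16.569
M = m − 5 log₁₀(d/10) = 25.2 − 16.569 = 8.631

M ≈ 8.63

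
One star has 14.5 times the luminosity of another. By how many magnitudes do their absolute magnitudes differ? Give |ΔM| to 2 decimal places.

|ΔM| ≈ 2.90

Pogson: ΔM = −2.5 log₁₀(ratio) = −2.5 log₁₀(14.5) = −2.5 × 1.1614 = -2.903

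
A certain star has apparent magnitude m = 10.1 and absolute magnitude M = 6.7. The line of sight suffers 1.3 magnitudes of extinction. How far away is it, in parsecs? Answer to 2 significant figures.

d ≈ 26 pc

m − M = 5 log₁₀(d/10 pc) + A  ⇒  10.1 − (6.7) − 1.3 = 5 log₁₀(d/10)
2.100 = 5 log₁₀(d/10)
log₁₀ d = (m − M − A)/5 + 1 = 1.4200
d = 10^1.4200 = 26.30 pc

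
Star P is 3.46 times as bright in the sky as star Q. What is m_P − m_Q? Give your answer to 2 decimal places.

m_P − m_Q ≈ -1.35

Pogson: Δm = −2.5 log₁₀(ratio) = −2.5 log₁₀(3.46) = −2.5 × 0.5391 = -1.348
Star P is brighter, so it has the smaller magnitude: the difference is negative.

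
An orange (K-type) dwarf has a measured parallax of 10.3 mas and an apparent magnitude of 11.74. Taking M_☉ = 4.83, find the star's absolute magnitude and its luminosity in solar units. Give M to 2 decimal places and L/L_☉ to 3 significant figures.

M ≈ 6.80; L/L_☉ ≈ 0.162

d = 1/p = 1000/10.3 mas = 97.09 pc
M = m − 5 log₁₀ d + 5 = 11.74 − 5·1.9872 + 5 = 6.804
M − M_☉ = 6.804 − 4.83 = 1.974
L/L_☉ = 10^(−0.4 × 1.974) = 0.1623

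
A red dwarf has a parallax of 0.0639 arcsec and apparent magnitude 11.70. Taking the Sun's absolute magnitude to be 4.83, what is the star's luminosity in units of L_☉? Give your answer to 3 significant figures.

d = 1/p = 1/0.0639″ = 15.65 pc
M = m − 5 log₁₀ d + 5 = 11.70 − 5·1.1945 + 5 = 10.728
M − M_☉ = 10.728 − 4.83 = 5.898
L/L_☉ = 10^(−0.4 × 5.898) = 4.375×10^-3

L/L_☉ ≈ 4.38×10^-3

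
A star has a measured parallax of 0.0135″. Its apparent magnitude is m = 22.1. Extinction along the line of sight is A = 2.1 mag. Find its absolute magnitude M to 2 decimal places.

M ≈ 15.65

d = 1/p = 1/0.0135″ = 74.07 pc
5 log₁₀(d/10 pc) = 5 log₁₀(74.07) − 5 = 4.348
M = m − 5 log₁₀(d/10) − A = 22.1 − 4.348 − 2.1 = 15.652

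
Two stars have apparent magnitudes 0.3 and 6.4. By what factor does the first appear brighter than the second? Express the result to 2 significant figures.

280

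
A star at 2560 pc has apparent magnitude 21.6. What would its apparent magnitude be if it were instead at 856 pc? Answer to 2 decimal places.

Flux ∝ 1/d², so Δm = 5 log₁₀(d₂/d₁) = 5 log₁₀(856/2560) = -2.379
m₂ = m₁ + Δm = 21.6 + (-2.379) = 19.221

m ≈ 19.22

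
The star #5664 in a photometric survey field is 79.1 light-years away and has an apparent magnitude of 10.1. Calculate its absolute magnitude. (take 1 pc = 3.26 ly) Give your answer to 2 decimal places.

M ≈ 8.18

d = 79.1 ly / 3.26 = 24.26 pc
5 log₁₀(d/10 pc) = 5 log₁₀(24.26) − 5 = 1.925
M = m − 5 log₁₀(d/10) = 10.1 − 1.925 = 8.175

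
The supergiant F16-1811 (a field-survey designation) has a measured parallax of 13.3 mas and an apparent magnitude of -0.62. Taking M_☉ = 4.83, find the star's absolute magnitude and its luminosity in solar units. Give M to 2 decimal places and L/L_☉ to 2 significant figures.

M ≈ -5.00; L/L_☉ ≈ 8600

d = 1/p = 1000/13.3 mas = 75.19 pc
M = m − 5 log₁₀ d + 5 = -0.62 − 5·1.8761 + 5 = -5.001
M − M_☉ = -5.001 − 4.83 = -9.831
L/L_☉ = 10^(−0.4 × -9.831) = 8557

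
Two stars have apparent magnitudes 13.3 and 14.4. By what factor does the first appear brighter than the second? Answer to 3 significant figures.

2.75

Δm = 13.3 − (14.4) = -1.1
Flux ratio = 10^(−0.4 Δm) = 10^(−0.4 × -1.1) = 10^0.440 = 2.754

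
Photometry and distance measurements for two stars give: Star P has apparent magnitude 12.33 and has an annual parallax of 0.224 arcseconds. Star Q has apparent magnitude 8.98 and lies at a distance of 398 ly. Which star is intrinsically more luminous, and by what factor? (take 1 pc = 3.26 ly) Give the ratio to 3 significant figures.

Star Q is more luminous, by a factor of 16400.

Star P: d = 1/p = 1/0.224″ = 4.464 pc
Star P: M = m − 5 log₁₀ d + 5 = 12.33 − 5·0.6498 + 5 = 14.081
Star Q: d = 398 ly / 3.26 = 122.1 pc
Star Q: M = m − 5 log₁₀ d + 5 = 8.98 − 5·2.0867 + 5 = 3.547
ΔM = M_P − M_Q = 14.081 − (3.547) = 10.535; smaller M is more luminous → Star Q.
L ratio = 10^(0.4 |ΔM|) = 10^4.214 = 16360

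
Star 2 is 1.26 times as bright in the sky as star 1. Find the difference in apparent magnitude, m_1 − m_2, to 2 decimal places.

m_1 − m_2 ≈ 0.25

Pogson: Δm = −2.5 log₁₀(ratio) = −2.5 log₁₀(1.26) = −2.5 × 0.1004 = -0.251
Star 2 is brighter so has the smaller magnitude: m_1 − m_2 is positive.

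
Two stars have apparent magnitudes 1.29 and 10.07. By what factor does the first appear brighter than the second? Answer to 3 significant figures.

3250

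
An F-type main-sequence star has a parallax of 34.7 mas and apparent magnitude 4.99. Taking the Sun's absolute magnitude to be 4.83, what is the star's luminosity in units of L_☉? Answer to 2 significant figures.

d = 1/p = 1000/34.7 mas = 28.82 pc
M = m − 5 log₁₀ d + 5 = 4.99 − 5·1.4597 + 5 = 2.692
M − M_☉ = 2.692 − 4.83 = -2.138
L/L_☉ = 10^(−0.4 × -2.138) = 7.167

L/L_☉ ≈ 7.2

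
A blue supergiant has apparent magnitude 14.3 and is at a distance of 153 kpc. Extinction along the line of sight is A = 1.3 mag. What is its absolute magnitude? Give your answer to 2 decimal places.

M ≈ -7.92

d = 153 kpc = 153000 pc
5 log₁₀(d/10 pc) = 5 log₁₀(153000) − 5 = 20.923
M = m − 5 log₁₀(d/10) − A = 14.3 − 20.923 − 1.3 = -7.923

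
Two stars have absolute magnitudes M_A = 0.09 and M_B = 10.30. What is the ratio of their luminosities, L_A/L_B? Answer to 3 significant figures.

L_A/L_B ≈ 12100

ΔM = M_A − M_B = -10.21
L_A/L_B = 10^(−0.4 ΔM) = 10^4.084 = 12130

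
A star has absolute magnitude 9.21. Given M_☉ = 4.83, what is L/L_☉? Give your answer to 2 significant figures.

L/L_☉ ≈ 0.018

M − M_☉ = 9.21 − 4.83 = 4.380
L/L_☉ = 10^(−0.4 (M − M_☉)) = 10^-1.752 = 0.01770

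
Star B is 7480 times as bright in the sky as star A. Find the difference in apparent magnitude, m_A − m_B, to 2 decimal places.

m_A − m_B ≈ 9.68

Pogson: Δm = −2.5 log₁₀(ratio) = −2.5 log₁₀(7480) = −2.5 × 3.8739 = -9.685
Star B is brighter so has the smaller magnitude: m_A − m_B is positive.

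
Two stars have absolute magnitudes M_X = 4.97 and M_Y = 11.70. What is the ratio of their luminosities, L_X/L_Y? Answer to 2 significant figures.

L_X/L_Y ≈ 490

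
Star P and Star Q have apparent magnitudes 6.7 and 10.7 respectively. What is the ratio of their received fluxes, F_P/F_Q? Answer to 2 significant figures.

F_P/F_Q ≈ 40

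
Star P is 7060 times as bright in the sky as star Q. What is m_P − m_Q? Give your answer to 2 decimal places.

Pogson: Δm = −2.5 log₁₀(ratio) = −2.5 log₁₀(7060) = −2.5 × 3.8488 = -9.622
Star P is brighter, so it has the smaller magnitude: the difference is negative.

m_P − m_Q ≈ -9.62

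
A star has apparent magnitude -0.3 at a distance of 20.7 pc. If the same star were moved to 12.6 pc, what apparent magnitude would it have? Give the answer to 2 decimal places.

Flux ∝ 1/d², so Δm = 5 log₁₀(d₂/d₁) = 5 log₁₀(12.6/20.7) = -1.078
m₂ = m₁ + Δm = -0.3 + (-1.078) = -1.378

m ≈ -1.38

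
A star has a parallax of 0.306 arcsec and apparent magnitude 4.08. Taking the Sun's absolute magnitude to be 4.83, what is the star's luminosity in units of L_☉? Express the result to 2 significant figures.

L/L_☉ ≈ 0.21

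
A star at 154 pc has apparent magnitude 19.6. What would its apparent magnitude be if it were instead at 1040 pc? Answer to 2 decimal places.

m ≈ 23.75

Flux ∝ 1/d², so Δm = 5 log₁₀(d₂/d₁) = 5 log₁₀(1040/154) = 4.148
m₂ = m₁ + Δm = 19.6 + (4.148) = 23.748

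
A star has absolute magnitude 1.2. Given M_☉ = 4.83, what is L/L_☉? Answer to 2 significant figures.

M − M_☉ = 1.2 − 4.83 = -3.630
L/L_☉ = 10^(−0.4 (M − M_☉)) = 10^1.452 = 28.31

L/L_☉ ≈ 28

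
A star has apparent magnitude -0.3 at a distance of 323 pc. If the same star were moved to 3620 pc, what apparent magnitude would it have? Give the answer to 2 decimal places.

m ≈ 4.95

Flux ∝ 1/d², so Δm = 5 log₁₀(d₂/d₁) = 5 log₁₀(3620/323) = 5.248
m₂ = m₁ + Δm = -0.3 + (5.248) = 4.948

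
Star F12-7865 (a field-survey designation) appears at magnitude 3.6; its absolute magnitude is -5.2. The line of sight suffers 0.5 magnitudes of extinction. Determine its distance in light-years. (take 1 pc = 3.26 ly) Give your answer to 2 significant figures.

m − M = 5 log₁₀(d/10 pc) + A  ⇒  3.6 − (-5.2) − 0.5 = 5 log₁₀(d/10)
8.300 = 5 log₁₀(d/10)
log₁₀ d = (m − M − A)/5 + 1 = 2.6600
d = 10^2.6600 = 457.1 pc
= 1490 ly

d ≈ 1500 ly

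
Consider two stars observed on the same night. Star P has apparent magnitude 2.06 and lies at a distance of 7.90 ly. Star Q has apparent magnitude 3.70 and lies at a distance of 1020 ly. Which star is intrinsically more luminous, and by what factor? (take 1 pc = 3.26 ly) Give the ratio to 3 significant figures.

Star Q is more luminous, by a factor of 3680.

Star P: d = 7.90 ly / 3.26 = 2.423 pc
Star P: M = m − 5 log₁₀ d + 5 = 2.06 − 5·0.3844 + 5 = 5.138
Star Q: d = 1020 ly / 3.26 = 312.9 pc
Star Q: M = m − 5 log₁₀ d + 5 = 3.70 − 5·2.4954 + 5 = -3.777
ΔM = M_P − M_Q = 5.138 − (-3.777) = 8.915; smaller M is more luminous → Star Q.
L ratio = 10^(0.4 |ΔM|) = 10^3.566 = 3681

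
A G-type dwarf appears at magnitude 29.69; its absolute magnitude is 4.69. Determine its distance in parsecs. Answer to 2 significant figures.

d ≈ 1.0×10^6 pc

μ = m − M = 25.000
m − M = 5 log₁₀ d − 5
log₁₀ d = (m − M)/5 + 1 = 6.0000
d = 10^6.0000 = 1.000×10^6 pc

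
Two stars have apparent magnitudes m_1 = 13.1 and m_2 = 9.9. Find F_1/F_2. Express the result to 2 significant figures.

F_1/F_2 ≈ 0.052

Δm = 13.1 − (9.9) = 3.2
Flux ratio = 10^(−0.4 Δm) = 10^(−0.4 × 3.2) = 10^-1.280 = 0.05248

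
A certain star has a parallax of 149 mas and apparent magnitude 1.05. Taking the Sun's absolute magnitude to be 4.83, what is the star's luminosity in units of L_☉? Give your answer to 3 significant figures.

d = 1/p = 1000/149 mas = 6.711 pc
M = m − 5 log₁₀ d + 5 = 1.05 − 5·0.8268 + 5 = 1.916
M − M_☉ = 1.916 − 4.83 = -2.914
L/L_☉ = 10^(−0.4 × -2.914) = 14.64

L/L_☉ ≈ 14.6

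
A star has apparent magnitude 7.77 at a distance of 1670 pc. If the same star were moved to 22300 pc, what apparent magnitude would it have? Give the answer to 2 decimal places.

m ≈ 13.40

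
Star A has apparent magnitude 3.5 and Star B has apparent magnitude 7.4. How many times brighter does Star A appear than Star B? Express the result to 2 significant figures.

36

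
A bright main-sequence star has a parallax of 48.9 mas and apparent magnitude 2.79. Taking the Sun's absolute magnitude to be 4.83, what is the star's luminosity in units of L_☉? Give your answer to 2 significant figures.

d = 1/p = 1000/48.9 mas = 20.45 pc
M = m − 5 log₁₀ d + 5 = 2.79 − 5·1.3107 + 5 = 1.237
M − M_☉ = 1.237 − 4.83 = -3.593
L/L_☉ = 10^(−0.4 × -3.593) = 27.38

L/L_☉ ≈ 27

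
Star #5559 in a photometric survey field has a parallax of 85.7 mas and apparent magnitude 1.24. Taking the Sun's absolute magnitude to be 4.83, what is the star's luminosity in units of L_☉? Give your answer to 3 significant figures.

L/L_☉ ≈ 37.2

d = 1/p = 1000/85.7 mas = 11.67 pc
M = m − 5 log₁₀ d + 5 = 1.24 − 5·1.0670 + 5 = 0.905
M − M_☉ = 0.905 − 4.83 = -3.925
L/L_☉ = 10^(−0.4 × -3.925) = 37.16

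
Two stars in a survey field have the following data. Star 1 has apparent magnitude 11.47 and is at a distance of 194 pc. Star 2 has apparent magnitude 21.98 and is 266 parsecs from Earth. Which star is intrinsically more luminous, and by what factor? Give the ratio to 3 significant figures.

Star 1: M = m − 5 log₁₀ d + 5 = 11.47 − 5·2.2878 + 5 = 5.031
Star 2: M = m − 5 log₁₀ d + 5 = 21.98 − 5·2.4249 + 5 = 14.856
ΔM = M_1 − M_2 = 5.031 − (14.856) = -9.825; smaller M is more luminous → Star 1.
L ratio = 10^(0.4 |ΔM|) = 10^3.930 = 8508

Star 1 is more luminous, by a factor of 8510.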